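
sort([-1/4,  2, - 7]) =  [ - 7, - 1/4 , 2 ] 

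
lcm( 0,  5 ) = 0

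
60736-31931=28805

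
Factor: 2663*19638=52295994= 2^1 * 3^2*1091^1 * 2663^1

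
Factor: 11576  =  2^3*1447^1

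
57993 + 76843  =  134836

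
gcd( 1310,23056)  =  262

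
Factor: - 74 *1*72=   -5328= -2^4*3^2*37^1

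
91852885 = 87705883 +4147002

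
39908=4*9977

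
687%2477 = 687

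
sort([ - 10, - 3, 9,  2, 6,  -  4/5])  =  [  -  10,- 3,-4/5, 2,6, 9 ] 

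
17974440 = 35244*510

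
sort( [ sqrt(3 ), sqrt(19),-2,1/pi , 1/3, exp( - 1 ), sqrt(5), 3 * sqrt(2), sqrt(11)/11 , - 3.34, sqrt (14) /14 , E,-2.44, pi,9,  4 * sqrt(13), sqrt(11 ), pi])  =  [ - 3.34, - 2.44, - 2, sqrt ( 14 ) /14,sqrt (11) /11,1/pi , 1/3,exp( - 1 ),sqrt( 3 ), sqrt (5), E,  pi, pi, sqrt (11),3*sqrt(2 ), sqrt( 19), 9, 4 *sqrt(13)]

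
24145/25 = 4829/5=965.80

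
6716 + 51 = 6767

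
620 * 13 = 8060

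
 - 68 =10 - 78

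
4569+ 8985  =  13554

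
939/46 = 20 + 19/46 =20.41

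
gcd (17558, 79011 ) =8779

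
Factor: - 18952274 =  - 2^1* 11^1* 379^1*2273^1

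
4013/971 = 4  +  129/971 = 4.13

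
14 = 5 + 9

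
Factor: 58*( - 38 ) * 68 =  - 149872 = - 2^4* 17^1* 19^1*29^1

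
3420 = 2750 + 670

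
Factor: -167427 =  - 3^5* 13^1 * 53^1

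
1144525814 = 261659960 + 882865854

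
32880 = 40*822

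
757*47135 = 35681195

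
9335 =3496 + 5839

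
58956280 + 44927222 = 103883502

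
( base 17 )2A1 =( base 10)749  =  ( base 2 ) 1011101101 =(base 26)12L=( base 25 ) 14O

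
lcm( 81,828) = 7452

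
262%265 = 262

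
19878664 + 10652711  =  30531375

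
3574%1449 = 676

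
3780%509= 217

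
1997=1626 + 371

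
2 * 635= 1270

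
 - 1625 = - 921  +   - 704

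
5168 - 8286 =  - 3118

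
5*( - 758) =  - 3790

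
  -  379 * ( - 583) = 220957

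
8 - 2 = 6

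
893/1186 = 893/1186 = 0.75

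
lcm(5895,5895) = 5895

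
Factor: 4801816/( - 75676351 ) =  - 2^3*389^1 *1543^1*75676351^( - 1)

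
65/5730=13/1146 = 0.01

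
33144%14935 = 3274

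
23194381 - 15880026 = 7314355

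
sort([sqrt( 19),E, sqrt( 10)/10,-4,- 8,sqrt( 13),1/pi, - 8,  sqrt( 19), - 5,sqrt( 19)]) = [ - 8 , - 8,-5, - 4,sqrt( 10)/10,  1/pi,E,  sqrt( 13 ),sqrt( 19),sqrt( 19), sqrt ( 19 ) ]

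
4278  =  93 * 46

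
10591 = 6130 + 4461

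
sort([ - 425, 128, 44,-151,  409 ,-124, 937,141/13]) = [ - 425, - 151, - 124,141/13,  44,128,409,937 ]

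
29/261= 1/9 = 0.11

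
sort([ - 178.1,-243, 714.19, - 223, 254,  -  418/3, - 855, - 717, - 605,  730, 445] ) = [ - 855, - 717, - 605, - 243,  -  223,- 178.1,-418/3, 254  ,  445,714.19,730] 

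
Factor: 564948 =2^2*3^3*5231^1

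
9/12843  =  1/1427= 0.00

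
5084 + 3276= 8360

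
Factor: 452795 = 5^1*7^1*17^1 *761^1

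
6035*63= 380205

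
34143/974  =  34143/974 =35.05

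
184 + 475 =659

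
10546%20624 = 10546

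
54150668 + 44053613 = 98204281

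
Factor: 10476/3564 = 3^( - 1)*11^ ( -1 )*97^1 = 97/33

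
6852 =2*3426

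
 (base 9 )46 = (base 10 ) 42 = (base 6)110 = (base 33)19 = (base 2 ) 101010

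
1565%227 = 203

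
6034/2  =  3017  =  3017.00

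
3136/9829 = 3136/9829 = 0.32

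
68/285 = 68/285= 0.24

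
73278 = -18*( - 4071 )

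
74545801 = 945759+73600042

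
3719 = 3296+423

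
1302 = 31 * 42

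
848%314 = 220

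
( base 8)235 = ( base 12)111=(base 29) 5C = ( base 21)7A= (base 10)157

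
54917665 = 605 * 90773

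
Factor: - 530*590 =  - 312700 = - 2^2*5^2*53^1*59^1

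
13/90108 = 13/90108 = 0.00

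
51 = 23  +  28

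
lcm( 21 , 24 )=168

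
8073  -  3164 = 4909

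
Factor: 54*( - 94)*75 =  - 380700 = - 2^2*3^4 * 5^2*47^1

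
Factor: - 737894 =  - 2^1*368947^1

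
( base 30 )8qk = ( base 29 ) 9EP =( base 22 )GBE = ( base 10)8000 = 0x1f40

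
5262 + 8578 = 13840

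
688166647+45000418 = 733167065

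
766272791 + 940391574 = 1706664365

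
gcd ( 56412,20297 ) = 1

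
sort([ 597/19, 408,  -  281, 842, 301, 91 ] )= [ - 281,597/19, 91, 301,408,842] 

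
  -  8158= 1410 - 9568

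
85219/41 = 85219/41 = 2078.51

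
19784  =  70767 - 50983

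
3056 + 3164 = 6220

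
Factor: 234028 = 2^2*41^1*1427^1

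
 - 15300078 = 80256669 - 95556747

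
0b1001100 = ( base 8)114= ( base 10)76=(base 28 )2k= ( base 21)3d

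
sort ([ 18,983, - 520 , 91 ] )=[ - 520, 18 , 91, 983 ] 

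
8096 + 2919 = 11015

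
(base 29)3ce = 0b101101000101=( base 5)43020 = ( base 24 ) 505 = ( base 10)2885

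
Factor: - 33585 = - 3^1*5^1*2239^1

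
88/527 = 88/527 = 0.17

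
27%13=1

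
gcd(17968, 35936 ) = 17968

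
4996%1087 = 648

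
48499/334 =145+69/334 = 145.21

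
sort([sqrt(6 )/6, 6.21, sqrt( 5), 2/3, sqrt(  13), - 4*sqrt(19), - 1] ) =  [ - 4 *sqrt( 19), - 1, sqrt(6 ) /6, 2/3, sqrt( 5 ),sqrt( 13 ), 6.21] 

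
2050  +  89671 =91721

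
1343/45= 1343/45 = 29.84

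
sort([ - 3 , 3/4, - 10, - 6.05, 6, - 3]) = [ - 10, - 6.05, - 3, - 3 , 3/4 , 6]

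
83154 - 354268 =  - 271114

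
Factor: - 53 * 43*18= - 2^1*3^2*43^1*53^1 = -41022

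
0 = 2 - 2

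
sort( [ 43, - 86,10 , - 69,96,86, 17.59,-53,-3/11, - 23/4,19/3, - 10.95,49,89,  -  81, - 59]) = [ - 86, - 81, - 69, - 59, - 53, - 10.95, -23/4, - 3/11,  19/3, 10,17.59,43,49,86, 89,96]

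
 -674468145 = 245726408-920194553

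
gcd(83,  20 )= 1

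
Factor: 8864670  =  2^1*3^1 * 5^1*47^1*6287^1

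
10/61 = 10/61 = 0.16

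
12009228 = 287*41844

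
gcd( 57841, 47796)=7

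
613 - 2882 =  - 2269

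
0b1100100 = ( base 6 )244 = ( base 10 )100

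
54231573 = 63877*849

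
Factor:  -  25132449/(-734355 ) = 8377483/244785 = 3^ (  -  1)*5^ (-1)*337^1*16319^( - 1 )*24859^1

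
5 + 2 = 7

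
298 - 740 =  - 442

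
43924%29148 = 14776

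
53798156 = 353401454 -299603298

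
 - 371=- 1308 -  - 937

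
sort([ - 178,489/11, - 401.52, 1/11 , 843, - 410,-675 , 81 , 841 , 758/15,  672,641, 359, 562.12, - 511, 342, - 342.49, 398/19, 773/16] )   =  [  -  675, - 511,- 410, - 401.52, - 342.49,-178,1/11,398/19 , 489/11, 773/16,758/15,81, 342, 359,562.12, 641, 672, 841 , 843 ]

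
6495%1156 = 715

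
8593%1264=1009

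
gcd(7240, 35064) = 8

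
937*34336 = 32172832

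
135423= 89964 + 45459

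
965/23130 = 193/4626= 0.04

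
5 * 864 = 4320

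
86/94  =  43/47 = 0.91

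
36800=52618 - 15818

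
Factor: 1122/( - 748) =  - 2^( - 1 )*3^1 = -  3/2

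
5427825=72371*75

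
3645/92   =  3645/92 = 39.62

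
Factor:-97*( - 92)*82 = 2^3  *23^1*41^1*97^1  =  731768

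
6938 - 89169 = - 82231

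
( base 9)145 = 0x7a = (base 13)95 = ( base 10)122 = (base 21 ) 5H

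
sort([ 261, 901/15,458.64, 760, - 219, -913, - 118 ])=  [ - 913,  -  219,- 118,901/15, 261 , 458.64, 760]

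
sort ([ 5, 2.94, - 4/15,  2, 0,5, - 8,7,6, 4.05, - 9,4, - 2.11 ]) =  [ -9, - 8,-2.11, - 4/15, 0, 2 , 2.94 , 4, 4.05,5,5,6, 7 ]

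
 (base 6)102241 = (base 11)6270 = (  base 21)iha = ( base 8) 20161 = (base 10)8305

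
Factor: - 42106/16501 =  - 74/29 = - 2^1*29^( - 1)*37^1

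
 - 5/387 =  - 5/387 = -0.01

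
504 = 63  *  8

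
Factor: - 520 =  - 2^3*5^1*13^1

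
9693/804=3231/268=12.06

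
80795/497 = 80795/497  =  162.57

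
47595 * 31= 1475445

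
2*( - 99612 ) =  - 199224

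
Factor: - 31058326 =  - 2^1*13^1*23^1*167^1*311^1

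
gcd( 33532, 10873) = 83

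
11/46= 11/46 = 0.24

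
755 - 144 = 611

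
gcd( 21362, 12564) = 2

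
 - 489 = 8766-9255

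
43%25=18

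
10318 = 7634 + 2684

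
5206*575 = 2993450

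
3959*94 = 372146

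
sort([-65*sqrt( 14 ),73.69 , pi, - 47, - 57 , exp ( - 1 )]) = [ - 65*sqrt(14),-57, - 47,  exp( - 1 ),pi,73.69]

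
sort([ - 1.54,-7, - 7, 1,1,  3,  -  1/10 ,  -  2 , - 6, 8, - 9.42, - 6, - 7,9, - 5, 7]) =[ - 9.42 , - 7, - 7, - 7,  -  6, - 6,- 5, - 2, -1.54, - 1/10,1, 1,3, 7, 8,9 ]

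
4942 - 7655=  - 2713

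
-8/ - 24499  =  8/24499=0.00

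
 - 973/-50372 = 139/7196=0.02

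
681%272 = 137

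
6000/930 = 6 + 14/31=6.45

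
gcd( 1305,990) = 45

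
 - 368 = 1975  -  2343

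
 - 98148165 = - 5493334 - 92654831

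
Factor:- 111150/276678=  -  5^2*13^1*809^(-1) = - 325/809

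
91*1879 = 170989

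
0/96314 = 0 = 0.00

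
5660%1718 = 506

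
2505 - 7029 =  - 4524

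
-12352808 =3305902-15658710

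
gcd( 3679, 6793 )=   1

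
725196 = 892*813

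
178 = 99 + 79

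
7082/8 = 3541/4 = 885.25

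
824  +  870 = 1694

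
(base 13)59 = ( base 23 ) 35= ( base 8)112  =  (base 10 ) 74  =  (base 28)2i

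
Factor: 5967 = 3^3 * 13^1*17^1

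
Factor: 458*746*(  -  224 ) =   -  76533632= - 2^7 * 7^1 * 229^1*373^1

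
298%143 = 12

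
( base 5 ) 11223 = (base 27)133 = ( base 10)813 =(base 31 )q7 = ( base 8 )1455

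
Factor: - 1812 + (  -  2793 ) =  - 3^1 * 5^1*307^1 = -  4605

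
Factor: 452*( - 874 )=-395048 = - 2^3*19^1*23^1*113^1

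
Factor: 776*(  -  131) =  - 101656 = - 2^3*97^1*131^1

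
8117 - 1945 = 6172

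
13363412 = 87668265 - 74304853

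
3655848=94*38892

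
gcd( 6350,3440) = 10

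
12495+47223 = 59718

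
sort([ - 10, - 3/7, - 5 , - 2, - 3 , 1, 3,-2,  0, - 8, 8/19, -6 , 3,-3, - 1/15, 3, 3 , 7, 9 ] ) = [-10, - 8,-6, - 5, - 3,  -  3, - 2 , - 2, - 3/7, - 1/15, 0, 8/19, 1,3,3,3,3,7, 9] 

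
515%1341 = 515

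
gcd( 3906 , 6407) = 1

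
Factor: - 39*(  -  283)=3^1 *13^1*283^1 = 11037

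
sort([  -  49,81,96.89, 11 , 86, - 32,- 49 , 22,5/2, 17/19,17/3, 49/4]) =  [ - 49 ,  -  49, - 32,  17/19, 5/2, 17/3, 11, 49/4, 22, 81,86,  96.89]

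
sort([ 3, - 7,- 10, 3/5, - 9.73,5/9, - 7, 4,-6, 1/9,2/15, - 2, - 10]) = [  -  10, - 10,-9.73 , - 7,-7, - 6, -2,1/9,2/15 , 5/9, 3/5,3, 4]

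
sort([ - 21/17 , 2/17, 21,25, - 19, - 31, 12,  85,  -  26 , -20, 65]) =[ - 31,-26, - 20, - 19,-21/17,2/17, 12,21, 25, 65 , 85] 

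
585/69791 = 585/69791 = 0.01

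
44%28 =16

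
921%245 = 186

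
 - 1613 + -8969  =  -10582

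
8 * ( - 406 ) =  - 3248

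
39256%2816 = 2648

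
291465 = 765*381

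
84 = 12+72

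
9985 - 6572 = 3413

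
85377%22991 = 16404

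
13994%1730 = 154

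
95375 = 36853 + 58522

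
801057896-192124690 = 608933206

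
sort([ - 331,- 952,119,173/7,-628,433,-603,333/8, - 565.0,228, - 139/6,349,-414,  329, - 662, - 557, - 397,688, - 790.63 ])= [ - 952 , -790.63, - 662, - 628,  -  603, - 565.0, - 557,-414 , - 397, - 331, - 139/6 , 173/7,333/8, 119,228,329,  349, 433,688 ] 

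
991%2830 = 991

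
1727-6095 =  - 4368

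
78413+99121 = 177534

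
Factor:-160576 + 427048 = 2^3*3^2*3701^1 = 266472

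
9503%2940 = 683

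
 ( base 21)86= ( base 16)ae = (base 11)149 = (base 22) 7K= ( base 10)174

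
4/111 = 4/111 = 0.04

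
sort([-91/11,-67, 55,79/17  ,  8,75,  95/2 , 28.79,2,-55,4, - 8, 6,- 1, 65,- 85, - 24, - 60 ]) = [-85,  -  67,-60 , - 55 ,-24,-91/11, - 8,-1, 2, 4, 79/17,6, 8,28.79, 95/2, 55, 65, 75 ] 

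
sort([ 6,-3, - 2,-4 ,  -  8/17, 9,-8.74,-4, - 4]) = [ - 8.74, - 4,-4, - 4,-3, - 2, -8/17,6, 9] 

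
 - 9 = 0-9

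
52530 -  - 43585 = 96115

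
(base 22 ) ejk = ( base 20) i0e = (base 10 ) 7214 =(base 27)9o5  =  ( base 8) 16056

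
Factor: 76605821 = 2143^1 * 35747^1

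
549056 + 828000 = 1377056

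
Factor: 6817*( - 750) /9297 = -1704250/3099 = - 2^1 * 3^(-1 )*5^3*17^1*401^1 * 1033^( - 1)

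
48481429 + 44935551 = 93416980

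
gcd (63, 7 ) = 7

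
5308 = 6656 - 1348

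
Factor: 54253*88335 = 4792438755= 3^2*5^1*13^1 * 151^1*227^1*239^1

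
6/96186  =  1/16031 =0.00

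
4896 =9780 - 4884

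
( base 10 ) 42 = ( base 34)18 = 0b101010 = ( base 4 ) 222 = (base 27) 1F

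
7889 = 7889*1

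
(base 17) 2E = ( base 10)48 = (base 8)60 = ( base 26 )1m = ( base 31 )1h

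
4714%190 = 154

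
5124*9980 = 51137520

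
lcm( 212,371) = 1484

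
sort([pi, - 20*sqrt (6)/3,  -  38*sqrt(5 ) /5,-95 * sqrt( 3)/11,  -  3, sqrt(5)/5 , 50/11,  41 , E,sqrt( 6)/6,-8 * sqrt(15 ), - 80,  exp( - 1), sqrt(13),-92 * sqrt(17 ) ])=[-92*sqrt(17), - 80,-8 * sqrt(15) ,-38*sqrt( 5 ) /5,-20 * sqrt(6)/3, - 95 * sqrt( 3)/11 , - 3,exp( - 1),sqrt(6 )/6, sqrt(5)/5 , E,pi,sqrt(13 ),50/11,41]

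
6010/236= 3005/118=25.47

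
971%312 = 35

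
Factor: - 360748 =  - 2^2* 90187^1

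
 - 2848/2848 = -1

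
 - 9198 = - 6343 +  - 2855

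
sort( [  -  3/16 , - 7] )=[ - 7, - 3/16]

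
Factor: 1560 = 2^3 * 3^1 * 5^1*13^1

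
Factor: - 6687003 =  - 3^1*61^1*36541^1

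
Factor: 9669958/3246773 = 2^1*757^ (-1) * 4289^( - 1)*4834979^1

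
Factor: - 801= - 3^2*89^1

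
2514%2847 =2514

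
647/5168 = 647/5168 =0.13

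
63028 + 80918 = 143946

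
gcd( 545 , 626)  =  1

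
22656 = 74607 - 51951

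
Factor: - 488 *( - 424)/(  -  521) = - 206912/521 = - 2^6 * 53^1*61^1*521^( - 1)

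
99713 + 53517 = 153230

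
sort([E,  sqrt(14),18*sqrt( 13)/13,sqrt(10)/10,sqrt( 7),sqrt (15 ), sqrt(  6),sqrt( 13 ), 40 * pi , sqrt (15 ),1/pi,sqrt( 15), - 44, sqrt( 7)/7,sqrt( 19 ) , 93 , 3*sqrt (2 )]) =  [ - 44,sqrt (10 ) /10, 1/pi, sqrt( 7) /7,  sqrt( 6), sqrt(7), E, sqrt(13 ),sqrt( 14), sqrt (15 ),sqrt( 15),sqrt ( 15 ), 3*sqrt (2 ),sqrt(19 ),18*sqrt(13 )/13, 93,40*pi] 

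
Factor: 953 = 953^1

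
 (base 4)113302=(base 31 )1i3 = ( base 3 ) 2002101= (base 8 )2762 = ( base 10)1522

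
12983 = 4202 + 8781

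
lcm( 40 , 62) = 1240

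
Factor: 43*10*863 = 371090 = 2^1 * 5^1*43^1*863^1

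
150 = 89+61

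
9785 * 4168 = 40783880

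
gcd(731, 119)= 17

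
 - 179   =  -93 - 86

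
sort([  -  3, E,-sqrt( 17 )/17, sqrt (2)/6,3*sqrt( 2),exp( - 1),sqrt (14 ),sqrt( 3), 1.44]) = [ - 3, - sqrt ( 17 )/17,sqrt( 2 )/6,exp(  -  1 ),1.44,sqrt(3 ), E, sqrt(14),3*sqrt(2)]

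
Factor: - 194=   -  2^1*97^1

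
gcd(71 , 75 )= 1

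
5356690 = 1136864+4219826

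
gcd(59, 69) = 1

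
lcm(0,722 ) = 0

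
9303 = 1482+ 7821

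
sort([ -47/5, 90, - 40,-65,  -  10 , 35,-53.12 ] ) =[ - 65,-53.12,- 40 , - 10, - 47/5, 35,90] 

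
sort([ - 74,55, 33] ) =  [-74,33,55]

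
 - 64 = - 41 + -23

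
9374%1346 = 1298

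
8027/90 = 89+17/90=89.19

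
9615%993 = 678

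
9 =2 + 7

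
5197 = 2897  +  2300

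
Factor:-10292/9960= -2^(-1 )*3^( - 1)*5^(-1)*31^1 =- 31/30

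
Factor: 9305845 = 5^1*43^1*43283^1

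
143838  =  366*393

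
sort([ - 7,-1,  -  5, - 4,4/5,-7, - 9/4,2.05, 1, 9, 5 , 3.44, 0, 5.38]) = [ - 7, - 7, - 5, - 4, - 9/4, -1, 0,  4/5, 1, 2.05, 3.44, 5, 5.38,9] 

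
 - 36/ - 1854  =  2/103 =0.02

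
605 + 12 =617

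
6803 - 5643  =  1160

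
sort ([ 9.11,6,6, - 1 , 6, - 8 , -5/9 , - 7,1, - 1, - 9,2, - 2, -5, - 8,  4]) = [ - 9, - 8, - 8 , - 7, - 5,-2, - 1, - 1 ,-5/9 , 1,2, 4 , 6,6,6, 9.11] 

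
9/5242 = 9/5242 = 0.00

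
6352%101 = 90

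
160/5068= 40/1267= 0.03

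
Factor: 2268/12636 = 7/39 = 3^( - 1 )*7^1 * 13^(-1)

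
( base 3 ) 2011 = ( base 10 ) 58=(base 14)42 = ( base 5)213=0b111010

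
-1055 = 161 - 1216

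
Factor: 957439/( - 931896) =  - 136777/133128 = -  2^( - 3)*3^( - 2)*43^( - 2 )*136777^1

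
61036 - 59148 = 1888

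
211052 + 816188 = 1027240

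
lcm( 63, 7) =63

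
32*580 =18560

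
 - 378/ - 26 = 189/13= 14.54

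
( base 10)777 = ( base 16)309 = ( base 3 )1001210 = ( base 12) 549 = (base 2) 1100001001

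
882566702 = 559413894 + 323152808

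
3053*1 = 3053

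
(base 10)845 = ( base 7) 2315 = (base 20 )225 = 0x34D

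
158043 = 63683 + 94360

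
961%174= 91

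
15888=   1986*8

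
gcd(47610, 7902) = 18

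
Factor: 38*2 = 76 = 2^2*19^1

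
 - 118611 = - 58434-60177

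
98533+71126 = 169659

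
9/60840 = 1/6760 = 0.00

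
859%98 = 75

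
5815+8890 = 14705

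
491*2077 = 1019807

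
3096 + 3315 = 6411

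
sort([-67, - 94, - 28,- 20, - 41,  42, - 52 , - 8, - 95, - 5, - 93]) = [ - 95 , - 94,  -  93, - 67, - 52, - 41 , -28, - 20, - 8, - 5, 42 ]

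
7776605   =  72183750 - 64407145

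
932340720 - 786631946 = 145708774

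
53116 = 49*1084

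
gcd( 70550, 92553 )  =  1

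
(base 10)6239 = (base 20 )FBJ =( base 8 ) 14137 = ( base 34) 5DH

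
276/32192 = 69/8048= 0.01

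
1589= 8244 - 6655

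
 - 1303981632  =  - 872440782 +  - 431540850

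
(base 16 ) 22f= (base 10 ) 559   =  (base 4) 20233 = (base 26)ld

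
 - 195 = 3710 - 3905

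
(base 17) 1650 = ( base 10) 6732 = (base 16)1a4c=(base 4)1221030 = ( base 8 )15114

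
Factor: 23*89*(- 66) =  - 2^1 *3^1*11^1*23^1*89^1 = -  135102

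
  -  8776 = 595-9371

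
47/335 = 47/335 = 0.14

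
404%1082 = 404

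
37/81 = 37/81 = 0.46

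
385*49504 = 19059040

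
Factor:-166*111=-18426 = - 2^1*3^1*37^1*83^1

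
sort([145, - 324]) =[-324, 145 ]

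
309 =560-251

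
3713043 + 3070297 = 6783340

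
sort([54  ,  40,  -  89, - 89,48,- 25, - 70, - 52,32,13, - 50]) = [ -89, - 89, - 70,  -  52,-50, - 25,  13 , 32,40 , 48, 54]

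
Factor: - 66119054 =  -2^1  *223^1 * 148249^1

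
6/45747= 2/15249 =0.00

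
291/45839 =291/45839 =0.01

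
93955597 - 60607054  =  33348543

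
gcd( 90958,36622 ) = 2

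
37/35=1 + 2/35= 1.06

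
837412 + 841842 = 1679254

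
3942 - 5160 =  - 1218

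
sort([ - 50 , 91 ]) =[ - 50 , 91 ]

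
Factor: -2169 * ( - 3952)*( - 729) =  - 6248906352 = -2^4*3^8*13^1*19^1*241^1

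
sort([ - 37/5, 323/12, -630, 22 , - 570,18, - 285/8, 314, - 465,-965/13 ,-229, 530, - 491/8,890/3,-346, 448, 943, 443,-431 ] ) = [ - 630, - 570, - 465,  -  431, - 346,- 229, -965/13 ,-491/8, - 285/8  , - 37/5, 18 , 22, 323/12,890/3 , 314, 443, 448,530,943 ]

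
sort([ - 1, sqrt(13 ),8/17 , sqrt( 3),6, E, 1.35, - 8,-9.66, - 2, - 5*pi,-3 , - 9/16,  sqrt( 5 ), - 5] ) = [ - 5*pi, - 9.66 , - 8,-5, -3,-2,-1,  -  9/16,8/17 , 1.35,sqrt(3 ) , sqrt( 5),E,sqrt(13),  6] 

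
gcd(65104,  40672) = 16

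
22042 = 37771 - 15729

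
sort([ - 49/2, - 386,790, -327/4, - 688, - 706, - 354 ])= [ - 706,-688, - 386, - 354, - 327/4, - 49/2, 790 ] 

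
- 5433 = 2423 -7856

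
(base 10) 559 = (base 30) ij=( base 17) 1ff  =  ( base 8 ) 1057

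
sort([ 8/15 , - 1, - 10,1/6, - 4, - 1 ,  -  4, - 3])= [ - 10, - 4, - 4 , - 3 , - 1, - 1,1/6,8/15]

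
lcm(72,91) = 6552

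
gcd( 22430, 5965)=5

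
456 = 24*19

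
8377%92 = 5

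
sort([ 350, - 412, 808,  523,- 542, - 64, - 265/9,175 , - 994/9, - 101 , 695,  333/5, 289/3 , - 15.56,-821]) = [ - 821, - 542, - 412, - 994/9 , - 101, - 64, - 265/9, - 15.56,333/5, 289/3, 175, 350, 523,  695, 808]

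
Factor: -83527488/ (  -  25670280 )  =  2^3*3^1 *5^( - 1) * 11^1*13183^1 *213919^( - 1 ) = 3480312/1069595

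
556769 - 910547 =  -353778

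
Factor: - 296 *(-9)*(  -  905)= -2410920=- 2^3* 3^2*5^1*37^1*181^1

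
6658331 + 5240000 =11898331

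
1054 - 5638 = -4584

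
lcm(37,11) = 407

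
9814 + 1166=10980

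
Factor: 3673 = 3673^1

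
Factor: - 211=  - 211^1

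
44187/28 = 44187/28 = 1578.11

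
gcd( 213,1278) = 213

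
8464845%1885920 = 921165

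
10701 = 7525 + 3176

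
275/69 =275/69 =3.99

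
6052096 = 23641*256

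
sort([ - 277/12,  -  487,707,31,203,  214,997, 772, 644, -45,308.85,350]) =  [ - 487, - 45, - 277/12,31, 203,214,308.85,  350,644,707,772,997 ] 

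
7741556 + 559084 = 8300640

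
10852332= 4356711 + 6495621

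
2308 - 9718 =-7410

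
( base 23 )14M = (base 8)1203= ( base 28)mr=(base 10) 643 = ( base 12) 457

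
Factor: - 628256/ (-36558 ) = 2^4*3^( -3 )*29^1 = 464/27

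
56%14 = 0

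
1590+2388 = 3978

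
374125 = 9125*41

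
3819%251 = 54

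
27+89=116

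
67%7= 4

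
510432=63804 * 8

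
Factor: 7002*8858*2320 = 2^6*3^2*5^1 * 29^1 * 43^1*103^1*389^1 = 143895021120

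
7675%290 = 135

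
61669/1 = 61669 = 61669.00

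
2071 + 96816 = 98887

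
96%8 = 0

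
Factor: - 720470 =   -  2^1*5^1  *72047^1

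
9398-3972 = 5426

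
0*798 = 0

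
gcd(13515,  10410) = 15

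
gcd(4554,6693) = 69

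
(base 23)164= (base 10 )671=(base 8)1237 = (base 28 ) NR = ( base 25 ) 11L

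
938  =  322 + 616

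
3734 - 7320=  - 3586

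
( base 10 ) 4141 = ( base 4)1000231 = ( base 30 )4I1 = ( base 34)3JR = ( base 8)10055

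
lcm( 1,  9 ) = 9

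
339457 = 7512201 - 7172744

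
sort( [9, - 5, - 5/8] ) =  [ - 5, - 5/8,9]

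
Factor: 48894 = 2^1 * 3^1*29^1 * 281^1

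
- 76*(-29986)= 2278936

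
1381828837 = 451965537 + 929863300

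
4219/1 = 4219 = 4219.00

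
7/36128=7/36128 =0.00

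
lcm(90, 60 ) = 180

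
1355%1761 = 1355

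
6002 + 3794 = 9796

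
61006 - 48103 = 12903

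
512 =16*32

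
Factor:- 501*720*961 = -2^4*3^3*5^1*31^2*167^1  =  - 346651920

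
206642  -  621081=- 414439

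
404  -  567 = - 163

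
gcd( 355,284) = 71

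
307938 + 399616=707554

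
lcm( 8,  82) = 328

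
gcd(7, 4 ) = 1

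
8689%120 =49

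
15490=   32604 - 17114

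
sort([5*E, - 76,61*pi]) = [ - 76 , 5*E, 61*pi ]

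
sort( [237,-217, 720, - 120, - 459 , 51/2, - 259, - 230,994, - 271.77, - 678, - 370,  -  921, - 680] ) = [ - 921, - 680, - 678, - 459,-370, - 271.77, - 259 , - 230, - 217, - 120, 51/2,237,720, 994] 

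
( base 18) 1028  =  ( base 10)5876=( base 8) 13364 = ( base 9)8048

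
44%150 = 44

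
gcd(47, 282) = 47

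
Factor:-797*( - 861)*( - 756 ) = - 2^2* 3^4 * 7^2 * 41^1 * 797^1 = - 518780052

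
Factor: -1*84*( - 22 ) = 1848 = 2^3*3^1 * 7^1*11^1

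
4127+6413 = 10540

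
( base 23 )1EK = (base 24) 1C7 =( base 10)871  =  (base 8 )1547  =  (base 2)1101100111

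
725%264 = 197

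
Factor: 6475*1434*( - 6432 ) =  - 59722084800 = -2^6*3^2*5^2*7^1*37^1*67^1*239^1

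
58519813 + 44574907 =103094720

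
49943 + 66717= 116660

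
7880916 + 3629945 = 11510861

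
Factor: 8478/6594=3^2*7^ (  -  1) =9/7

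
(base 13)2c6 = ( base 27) IE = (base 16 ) 1f4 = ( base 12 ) 358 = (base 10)500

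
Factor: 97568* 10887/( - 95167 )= - 1062222816/95167 = - 2^5*3^1*19^1 * 59^( -1)*191^1* 1613^( - 1 )*3049^1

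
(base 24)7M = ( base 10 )190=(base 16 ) be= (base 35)5F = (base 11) 163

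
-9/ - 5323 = 9/5323 = 0.00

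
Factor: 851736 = 2^3 * 3^1*23^1*1543^1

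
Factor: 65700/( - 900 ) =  - 73^1 = - 73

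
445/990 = 89/198  =  0.45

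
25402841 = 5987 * 4243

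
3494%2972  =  522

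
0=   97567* 0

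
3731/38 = 3731/38 = 98.18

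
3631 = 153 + 3478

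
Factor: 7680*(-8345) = - 2^9*3^1*5^2*1669^1  =  -  64089600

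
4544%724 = 200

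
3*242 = 726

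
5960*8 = 47680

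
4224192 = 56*75432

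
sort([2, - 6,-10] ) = [-10, - 6, 2]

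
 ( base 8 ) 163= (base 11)A5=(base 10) 115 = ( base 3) 11021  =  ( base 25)4f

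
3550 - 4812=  - 1262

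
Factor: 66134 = 2^1*43^1*769^1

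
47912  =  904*53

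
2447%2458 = 2447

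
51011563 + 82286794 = 133298357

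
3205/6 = 3205/6 = 534.17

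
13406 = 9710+3696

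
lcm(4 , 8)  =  8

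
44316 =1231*36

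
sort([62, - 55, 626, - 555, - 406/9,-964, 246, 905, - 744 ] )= [ - 964, - 744, - 555,-55, - 406/9,62,246,626,905]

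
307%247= 60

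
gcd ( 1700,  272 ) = 68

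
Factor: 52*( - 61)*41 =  - 2^2*13^1*41^1 * 61^1 = -  130052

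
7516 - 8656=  - 1140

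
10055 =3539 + 6516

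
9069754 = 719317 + 8350437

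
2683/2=1341 + 1/2= 1341.50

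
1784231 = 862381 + 921850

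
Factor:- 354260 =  - 2^2*5^1*17713^1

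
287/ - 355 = - 1 + 68/355 = -0.81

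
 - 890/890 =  - 1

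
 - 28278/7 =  -4040 + 2/7 = - 4039.71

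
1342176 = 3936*341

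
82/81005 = 82/81005 = 0.00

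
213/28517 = 213/28517 = 0.01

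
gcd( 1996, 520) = 4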